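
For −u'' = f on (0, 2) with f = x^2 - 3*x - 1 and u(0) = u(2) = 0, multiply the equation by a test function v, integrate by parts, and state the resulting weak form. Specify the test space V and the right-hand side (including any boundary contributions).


V = H^1_0(0, 2) (so v(0) = v(2) = 0); weak form: ∫_0^2 u'v' dx = ∫_0^2 (x^2 - 3*x - 1) v dx for all v ∈ V.

Multiply both sides by a test function v and integrate from 0 to 2:
  ∫_0^2 −u''(x) v(x) dx = ∫_0^2 f(x) v(x) dx.
Integrate the LHS by parts once:
  ∫_0^2 −u'' v dx = −[u'(x) v(x)]_0^2 + ∫_0^2 u'(x) v'(x) dx.
Thus ∫_0^2 u'(x) v'(x) dx = ∫_0^2 f(x) v(x) dx + [u'(x) v(x)]_0^2.
Choose V so that boundary terms are either known or forced to vanish.
u is Dirichlet: u(0) = u(2) = 0. Let V = H^1_0(0, 2); then v(0) = v(2) = 0, and [u' v]_0^2 = 0.
Weak formulation: find u (satisfying any essential BC) such that ∫_0^2 u'(x) v'(x) dx = ∫_0^2 f v dx for all v ∈ V.
Substituting f(x) = x^2 - 3*x - 1, the right-hand side is ∫_0^2 (x^2 - 3*x - 1) v dx.


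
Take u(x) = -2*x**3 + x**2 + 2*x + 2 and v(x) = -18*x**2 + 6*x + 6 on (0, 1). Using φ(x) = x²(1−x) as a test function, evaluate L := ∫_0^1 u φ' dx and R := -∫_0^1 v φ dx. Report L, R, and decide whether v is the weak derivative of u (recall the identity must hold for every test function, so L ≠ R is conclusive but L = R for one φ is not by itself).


LHS = -1/15, RHS = -1/5. No, v is not the weak derivative of u.

u(x) = -2*x**3 + x**2 + 2*x + 2, classical derivative u'(x) = -6*x**2 + 2*x + 2.
φ(x) = x²(1−x), so φ'(x) = x*(2 - 3*x).
Note φ(0) = φ(1) = 0, so the boundary term u·φ vanishes.
LHS = ∫_0^1 u(x) φ'(x) dx = ∫_0^1 (6*x^5 - 7*x^4 - 4*x^3 - 2*x^2 + 4*x) dx. Term by term:
  ∫_0^1 6*x^5 dx = 1;  ∫_0^1 -7*x^4 dx = -7/5;  ∫_0^1 -4*x^3 dx = -1;
  ∫_0^1 -2*x^2 dx = -2/3;  ∫_0^1 4*x dx = 2.
Sum: 1 − 7/5 − 1 − 2/3 + 2 = -1/15.
So LHS = -1/15.
∫_0^1 v(x) φ(x) dx = ∫_0^1 (18*x^5 - 24*x^4 + 6*x^2) dx. Term by term:
  ∫_0^1 18*x^5 dx = 3;  ∫_0^1 -24*x^4 dx = -24/5;  ∫_0^1 6*x^2 dx = 2.
Sum: 3 − 24/5 + 2 = 1/5.
So RHS = -∫_0^1 v(x) φ(x) dx = -1/5.
LHS − RHS = 2/15 ≠ 0, so the identity fails.
(For a valid weak derivative the identity must hold for EVERY test function, in particular this one. The failure shows v is NOT the weak derivative of u.)
Correct weak derivative would be u'(x) = -6*x**2 + 2*x + 2.


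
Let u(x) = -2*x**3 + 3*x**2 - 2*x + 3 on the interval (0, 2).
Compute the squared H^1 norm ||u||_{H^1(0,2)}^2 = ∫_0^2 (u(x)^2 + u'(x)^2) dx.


||u||_{H^1}^2 = 7666/105

The H^1 norm (squared) on an interval (0, L) is
  ||u||_{H^1}^2 = ∫_0^L u(x)^2 dx + ∫_0^L u'(x)^2 dx.
Compute u'(x) = -6*x**2 + 6*x - 2.
Then u(x)^2 = 4*x**6 - 12*x**5 + 17*x**4 - 24*x**3 + 22*x**2 - 12*x + 9 and u'(x)^2 = 36*x**4 - 72*x**3 + 60*x**2 - 24*x + 4.
Integrate each monomial from 0 to 2 using ∫_0^2 c·x^n dx = c·2^(n+1)/(n+1):
  ∫_0^2 u(x)^2 dx = ∫_0^2 (4*x^6 - 12*x^5 + 17*x^4 - 24*x^3 + 22*x^2 - 12*x + 9) dx. Term by term:
    ∫_0^2 4*x^6 dx = 512/7;  ∫_0^2 -12*x^5 dx = -128;  ∫_0^2 17*x^4 dx = 544/5;
    ∫_0^2 -24*x^3 dx = -96;  ∫_0^2 22*x^2 dx = 176/3;  ∫_0^2 -12*x dx = -24;
    ∫_0^2 9 dx = 18.
  Sum: 512/7 − 128 + 544/5 − 96 + 176/3 − 24 + 18 = 1114/105.
  ∫_0^2 u'(x)^2 dx = ∫_0^2 (36*x^4 - 72*x^3 + 60*x^2 - 24*x + 4) dx. Term by term:
    ∫_0^2 36*x^4 dx = 1152/5;  ∫_0^2 -72*x^3 dx = -288;  ∫_0^2 60*x^2 dx = 160;
    ∫_0^2 -24*x dx = -48;  ∫_0^2 4 dx = 8.
  Sum: 1152/5 − 288 + 160 − 48 + 8 = 312/5.
Adding: ||u||_{H^1}^2 = 1114/105 + 312/5 = 7666/105.


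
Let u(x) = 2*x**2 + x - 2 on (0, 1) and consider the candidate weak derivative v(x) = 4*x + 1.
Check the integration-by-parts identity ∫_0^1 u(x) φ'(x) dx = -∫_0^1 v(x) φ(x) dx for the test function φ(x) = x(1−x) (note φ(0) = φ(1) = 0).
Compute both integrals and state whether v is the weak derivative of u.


LHS = -1/2, RHS = -1/2. Yes, v = u' weakly.

u(x) = 2*x**2 + x - 2, classical derivative u'(x) = 4*x + 1.
φ(x) = x(1−x), so φ'(x) = 1 - 2*x.
Note φ(0) = φ(1) = 0, so the boundary term u·φ vanishes.
LHS = ∫_0^1 u(x) φ'(x) dx = ∫_0^1 (-4*x^3 + 5*x - 2) dx. Term by term:
  ∫_0^1 -4*x^3 dx = -1;  ∫_0^1 5*x dx = 5/2;  ∫_0^1 -2 dx = -2.
Sum: -1 + 5/2 − 2 = -1/2.
So LHS = -1/2.
∫_0^1 v(x) φ(x) dx = ∫_0^1 (-4*x^3 + 3*x^2 + x) dx. Term by term:
  ∫_0^1 -4*x^3 dx = -1;  ∫_0^1 3*x^2 dx = 1;  ∫_0^1 x dx = 1/2.
Sum: -1 + 1 + 1/2 = 1/2.
So RHS = -∫_0^1 v(x) φ(x) dx = -1/2.
LHS = RHS, so the identity holds for this test φ.
Moreover u is smooth here and v(x) = u'(x) = 4*x + 1 pointwise, so the identity holds for every test function. Hence v is the weak derivative of u.


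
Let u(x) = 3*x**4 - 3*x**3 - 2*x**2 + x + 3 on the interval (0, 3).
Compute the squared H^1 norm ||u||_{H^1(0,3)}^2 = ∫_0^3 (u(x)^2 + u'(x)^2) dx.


||u||_{H^1}^2 = 3691419/140

The H^1 norm (squared) on an interval (0, L) is
  ||u||_{H^1}^2 = ∫_0^L u(x)^2 dx + ∫_0^L u'(x)^2 dx.
Compute u'(x) = 12*x**3 - 9*x**2 - 4*x + 1.
Then u(x)^2 = 9*x**8 - 18*x**7 - 3*x**6 + 18*x**5 + 16*x**4 - 22*x**3 - 11*x**2 + 6*x + 9 and u'(x)^2 = 144*x**6 - 216*x**5 - 15*x**4 + 96*x**3 - 2*x**2 - 8*x + 1.
Integrate each monomial from 0 to 3 using ∫_0^3 c·x^n dx = c·3^(n+1)/(n+1):
  ∫_0^3 u(x)^2 dx = ∫_0^3 (9*x^8 - 18*x^7 - 3*x^6 + 18*x^5 + 16*x^4 - 22*x^3 - 11*x^2 + 6*x + 9) dx. Term by term:
    ∫_0^3 9*x^8 dx = 19683;  ∫_0^3 -18*x^7 dx = -59049/4;  ∫_0^3 -3*x^6 dx = -6561/7;
    ∫_0^3 18*x^5 dx = 2187;  ∫_0^3 16*x^4 dx = 3888/5;  ∫_0^3 -22*x^3 dx = -891/2;
    ∫_0^3 -11*x^2 dx = -99;  ∫_0^3 6*x dx = 27;  ∫_0^3 9 dx = 27.
  Sum: 19683 − 59049/4 − 6561/7 + 2187 + 3888/5 − 891/2 − 99 + 27 + 27 = 904059/140.
  ∫_0^3 u'(x)^2 dx = ∫_0^3 (144*x^6 - 216*x^5 - 15*x^4 + 96*x^3 - 2*x^2 - 8*x + 1) dx. Term by term:
    ∫_0^3 144*x^6 dx = 314928/7;  ∫_0^3 -216*x^5 dx = -26244;  ∫_0^3 -15*x^4 dx = -729;
    ∫_0^3 96*x^3 dx = 1944;  ∫_0^3 -2*x^2 dx = -18;  ∫_0^3 -8*x dx = -36;
    ∫_0^3 1 dx = 3.
  Sum: 314928/7 − 26244 − 729 + 1944 − 18 − 36 + 3 = 139368/7.
Adding: ||u||_{H^1}^2 = 904059/140 + 139368/7 = 3691419/140.


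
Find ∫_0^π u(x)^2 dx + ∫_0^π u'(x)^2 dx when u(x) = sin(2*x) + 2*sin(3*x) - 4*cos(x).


||u||_{H^1(0,π)}^2 = -64/3 + 77*π/2

u'(x) = 4*sin(x) + 2*cos(2*x) + 6*cos(3*x).
Expand u² and (u')² and integrate term by term on (0, π), using: for integers n ≥ 1, ∫_0^π sin²(nx) dx = ∫_0^π cos²(nx) dx = π/2; for n ≠ n', ∫_0^π sin(nx)sin(n'x) dx = ∫_0^π cos(nx)cos(n'x) dx = 0; and by product-to-sum, ∫_0^π sin(nx)cos(n'x) dx = ½∫_0^π [sin((n+n')x) + sin((n−n')x)] dx, which is 0 when n+n' is even and 2n/(n²−n'²) when n+n' is odd (it need not vanish on (0, π)).
  u² squared terms: (-4)²·∫cos(x)² dx = 16·π/2 = 8*π;  (2)²·∫sin(3x)² dx = 4·π/2 = 2*π;  (1)²·∫sin(2x)² dx = 1·π/2 = π/2.
  u² cross terms: 2·(-4)·(2)·∫cos(x)·sin(3x) dx = -16·(0) = 0;  2·(-4)·(1)·∫cos(x)·sin(2x) dx = -8·(4/3) = -32/3;  2·(2)·(1)·∫sin(3x)·sin(2x) dx = 4·(0) = 0.
  So ∫_0^π u² dx = 8*π + 2*π + π/2 + 0 − 32/3 + 0 = -32/3 + 21*π/2.
  (u')² squared terms: (2)²·∫cos(2x)² dx = 4·π/2 = 2*π;  (4)²·∫sin(x)² dx = 16·π/2 = 8*π;  (6)²·∫cos(3x)² dx = 36·π/2 = 18*π.
  (u')² cross terms: 2·(2)·(4)·∫cos(2x)·sin(x) dx = 16·(-2/3) = -32/3;  2·(2)·(6)·∫cos(2x)·cos(3x) dx = 24·(0) = 0;  2·(4)·(6)·∫sin(x)·cos(3x) dx = 48·(0) = 0.
  So ∫_0^π (u')² dx = 2*π + 8*π + 18*π − 32/3 + 0 + 0 = -32/3 + 28*π.
||u||_{H^1}^2 = (-32/3 + 21*π/2) + (-32/3 + 28*π) = -64/3 + 77*π/2.


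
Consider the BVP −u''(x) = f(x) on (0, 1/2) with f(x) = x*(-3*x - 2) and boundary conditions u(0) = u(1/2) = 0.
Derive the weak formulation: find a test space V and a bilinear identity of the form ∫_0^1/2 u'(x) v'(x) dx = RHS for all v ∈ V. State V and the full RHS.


V = H^1_0(0, 1/2) (so v(0) = v(1/2) = 0); weak form: ∫_0^1/2 u'v' dx = ∫_0^1/2 (x*(-3*x - 2)) v dx for all v ∈ V.

Multiply both sides by a test function v and integrate from 0 to 1/2:
  ∫_0^1/2 −u''(x) v(x) dx = ∫_0^1/2 f(x) v(x) dx.
Integrate the LHS by parts once:
  ∫_0^1/2 −u'' v dx = −[u'(x) v(x)]_0^1/2 + ∫_0^1/2 u'(x) v'(x) dx.
Thus ∫_0^1/2 u'(x) v'(x) dx = ∫_0^1/2 f(x) v(x) dx + [u'(x) v(x)]_0^1/2.
Choose V so that boundary terms are either known or forced to vanish.
u is Dirichlet: u(0) = u(1/2) = 0. Let V = H^1_0(0, 1/2); then v(0) = v(1/2) = 0, and [u' v]_0^1/2 = 0.
Weak formulation: find u (satisfying any essential BC) such that ∫_0^1/2 u'(x) v'(x) dx = ∫_0^1/2 f v dx for all v ∈ V.
Substituting f(x) = x*(-3*x - 2), the right-hand side is ∫_0^1/2 (x*(-3*x - 2)) v dx.


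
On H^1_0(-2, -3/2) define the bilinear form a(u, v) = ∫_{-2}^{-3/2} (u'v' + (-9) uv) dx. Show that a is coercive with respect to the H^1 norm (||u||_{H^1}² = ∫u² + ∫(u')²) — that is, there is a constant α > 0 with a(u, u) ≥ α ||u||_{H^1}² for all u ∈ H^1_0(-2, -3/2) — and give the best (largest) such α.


α = (-9 + 4*π^2)/(1 + 4*π^2)

Coercivity of a(·,·) on H^1_0(-2, -3/2) means a(u, u) ≥ α ||u||_{H^1}² for every u ∈ H^1_0.
The interval has length L = 1/2, and Poincaré/coercivity depend only on L. Here a(u, u) = ∫(u')² + (-9)·∫u².
Here c = -9 < 0 with |c| < (π/L)² = 4*π^2, so coercivity still holds. The condition a(u,u) ≥ α||u||_{H^1}² reads (1−α)∫(u')² ≥ (α−c)∫u². Any admissible α is ≤ 1 (rapidly oscillating u have ∫u²/∫(u')² → 0), and α = 1 would force 0 ≥ (1−c)∫u², impossible since c < 1; so 1−α > 0. By the sharp Poincaré inequality on H^1_0 of an interval of length L, ∫(u')² ≥ (π/L)²∫u² with equality for the first sine mode sin(π(x−x₀)/L) (x₀ the left endpoint), so the inequality holds for all u iff (1−α)(π/L)² ≥ α − c, i.e. α ≤ ((π/L)² + c)/((π/L)² + 1) = (1 + c(L/π)²)/(1 + (L/π)²). (Direct route, valid since c ≤ 0: Poincaré gives c∫u² ≥ c(L/π)²∫(u')², so a(u,u) ≥ (1 + c(L/π)²)∫(u')², while ||u||_{H^1}² ≤ (1 + (L/π)²)∫(u')²; dividing yields the same α.) With (π/L)² = 4*π^2 and c = -9, the largest admissible constant is α = ((π/L)² + c)/((π/L)² + 1).
Simplifying, α = (-9 + 4*π^2)/(1 + 4*π^2).


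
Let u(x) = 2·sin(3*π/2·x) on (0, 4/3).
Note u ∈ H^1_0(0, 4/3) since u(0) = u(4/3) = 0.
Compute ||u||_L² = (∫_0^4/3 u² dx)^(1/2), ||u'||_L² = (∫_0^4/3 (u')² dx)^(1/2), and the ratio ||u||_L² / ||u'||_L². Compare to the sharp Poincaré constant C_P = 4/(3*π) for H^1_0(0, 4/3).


||u||_L² / ||u'||_L² = 2/(3*π) < C_P = 4/(3*π).

u(x) = 2·sin(3*π/2·x), so u'(x) = 3*π*cos(3*π*x/2).
Writing u(x) = A·sin(kπx/L) with A = 2 and k = 2, use ∫_0^L sin²(kπx/L) dx = L/2 and ∫_0^L cos²(kπx/L) dx = L/2.
u² = 4·sin²(3*π/2·x) and (u')² = 9*π^2·cos²(3*π/2·x), and each of sin², cos² integrates to L/2 = 2/3 over (0, 4/3).
∫_0^4/3 u² dx = 8/3, so ||u||_L² = 2*sqrt(6)/3.
∫_0^4/3 (u')² dx = 6*π^2, so ||u'||_L² = sqrt(6)*π.
Ratio ||u||_L² / ||u'||_L² = 2/(3*π).
Sharp Poincaré constant on H^1_0(0, 4/3) is C_P = L/π = 4/(3*π), achieved by sin(3*π/4·x).
This is the k = 2 harmonic; the ratio L/(kπ) is strictly less than C_P = L/π, consistent with the sharp inequality ||u||_L² ≤ C_P ||u'||_L².


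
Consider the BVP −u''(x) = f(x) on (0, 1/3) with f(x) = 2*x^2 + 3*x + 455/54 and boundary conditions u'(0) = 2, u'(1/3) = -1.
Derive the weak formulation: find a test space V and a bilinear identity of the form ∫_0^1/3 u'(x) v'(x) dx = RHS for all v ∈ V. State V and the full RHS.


V = H^1(0, 1/3) (v unrestricted at boundary; u is determined up to an additive constant); weak form: ∫_0^1/3 u'v' dx = ∫_0^1/3 (2*x^2 + 3*x + 455/54) v dx − v(1/3) − 2·v(0) for all v ∈ V.

Multiply both sides by a test function v and integrate from 0 to 1/3:
  ∫_0^1/3 −u''(x) v(x) dx = ∫_0^1/3 f(x) v(x) dx.
Integrate the LHS by parts once:
  ∫_0^1/3 −u'' v dx = −[u'(x) v(x)]_0^1/3 + ∫_0^1/3 u'(x) v'(x) dx.
Thus ∫_0^1/3 u'(x) v'(x) dx = ∫_0^1/3 f(x) v(x) dx + [u'(x) v(x)]_0^1/3.
Choose V so that boundary terms are either known or forced to vanish.
u has inhomogeneous Neumann u'(0) = 2, u'(1/3) = -1. [u' v]_0^1/3 = (-1)·v(1/3) − (2)·v(0) = − v(1/3) − 2·v(0). Take V = H^1(0, 1/3); boundary term becomes part of RHS.
Weak formulation: find u (satisfying any essential BC) such that ∫_0^1/3 u'(x) v'(x) dx = ∫_0^1/3 f v dx − v(1/3) − 2·v(0) for all v ∈ V (Neumann data are natural BCs: they enter the RHS as boundary terms).
Substituting f(x) = 2*x^2 + 3*x + 455/54, the right-hand side is ∫_0^1/3 (2*x^2 + 3*x + 455/54) v dx − v(1/3) − 2·v(0).
Compatibility check (pure Neumann): taking v ≡ 1 ∈ V gives 0 = ∫_0^1/3 f dx + (-1) − (2), i.e. ∫_0^1/3 f dx must equal u'(0) − u'(1/3) = 3. Indeed ∫_0^1/3 (2*x^2 + 3*x + 455/54) dx = 3, so the data are compatible. The solution is then unique only up to an additive constant (fix it e.g. by requiring ∫_0^1/3 u dx = 0).


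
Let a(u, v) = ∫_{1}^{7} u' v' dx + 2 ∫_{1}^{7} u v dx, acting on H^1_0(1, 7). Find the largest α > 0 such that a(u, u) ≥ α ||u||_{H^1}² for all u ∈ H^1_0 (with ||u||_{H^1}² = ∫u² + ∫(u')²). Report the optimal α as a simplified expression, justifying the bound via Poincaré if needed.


α = 1

Coercivity of a(·,·) on H^1_0(1, 7) means a(u, u) ≥ α ||u||_{H^1}² for every u ∈ H^1_0.
The interval has length L = 6, and Poincaré/coercivity depend only on L. Here a(u, u) = ∫(u')² + (2)·∫u².
Here c = 2 ≥ 1, so a(u,u) = ∫(u')² + c∫u² ≥ ∫(u')² + ∫u² = ||u||_{H^1}², i.e. α = 1 works. No larger α is possible: a(u,u) ≥ α||u||_{H^1}² means (1−α)∫(u')² ≥ (α−c)∫u², and for the modes u_n = sin(nπ(x−x₀)/L) (x₀ the left endpoint) one has ∫u_n²/∫(u_n')² = (L/(nπ))² → 0, so a(u_n,u_n)/||u_n||_{H^1}² → 1. Hence the optimal constant is α = 1.
Therefore α = 1.


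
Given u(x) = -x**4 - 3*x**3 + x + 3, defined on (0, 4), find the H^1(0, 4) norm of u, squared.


||u||_{H^1}^2 = 61983368/315

The H^1 norm (squared) on an interval (0, L) is
  ||u||_{H^1}^2 = ∫_0^L u(x)^2 dx + ∫_0^L u'(x)^2 dx.
Compute u'(x) = -4*x**3 - 9*x**2 + 1.
Then u(x)^2 = x**8 + 6*x**7 + 9*x**6 - 2*x**5 - 12*x**4 - 18*x**3 + x**2 + 6*x + 9 and u'(x)^2 = 16*x**6 + 72*x**5 + 81*x**4 - 8*x**3 - 18*x**2 + 1.
Integrate each monomial from 0 to 4 using ∫_0^4 c·x^n dx = c·4^(n+1)/(n+1):
  ∫_0^4 u(x)^2 dx = ∫_0^4 (x^8 + 6*x^7 + 9*x^6 - 2*x^5 - 12*x^4 - 18*x^3 + x^2 + 6*x + 9) dx. Term by term:
    ∫_0^4 x^8 dx = 262144/9;  ∫_0^4 6*x^7 dx = 49152;  ∫_0^4 9*x^6 dx = 147456/7;
    ∫_0^4 -2*x^5 dx = -4096/3;  ∫_0^4 -12*x^4 dx = -12288/5;  ∫_0^4 -18*x^3 dx = -1152;
    ∫_0^4 x^2 dx = 64/3;  ∫_0^4 6*x dx = 48;  ∫_0^4 9 dx = 36.
  Sum: 262144/9 + 49152 + 147456/7 − 4096/3 − 12288/5 − 1152 + 64/3 + 48 + 36 = 29759516/315.
  ∫_0^4 u'(x)^2 dx = ∫_0^4 (16*x^6 + 72*x^5 + 81*x^4 - 8*x^3 - 18*x^2 + 1) dx. Term by term:
    ∫_0^4 16*x^6 dx = 262144/7;  ∫_0^4 72*x^5 dx = 49152;  ∫_0^4 81*x^4 dx = 82944/5;
    ∫_0^4 -8*x^3 dx = -512;  ∫_0^4 -18*x^2 dx = -384;  ∫_0^4 1 dx = 4.
  Sum: 262144/7 + 49152 + 82944/5 − 512 − 384 + 4 = 3580428/35.
Adding: ||u||_{H^1}^2 = 29759516/315 + 3580428/35 = 61983368/315.


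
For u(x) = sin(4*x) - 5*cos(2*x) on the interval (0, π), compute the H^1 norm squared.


||u||_{H^1(0,π)}^2 = 71*π

u'(x) = 10*sin(2*x) + 4*cos(4*x).
Expand u² and (u')² and integrate term by term on (0, π), using: for integers n ≥ 1, ∫_0^π sin²(nx) dx = ∫_0^π cos²(nx) dx = π/2; for n ≠ n', ∫_0^π sin(nx)sin(n'x) dx = ∫_0^π cos(nx)cos(n'x) dx = 0; and by product-to-sum, ∫_0^π sin(nx)cos(n'x) dx = ½∫_0^π [sin((n+n')x) + sin((n−n')x)] dx, which is 0 when n+n' is even and 2n/(n²−n'²) when n+n' is odd (it need not vanish on (0, π)).
  u² squared terms: (-5)²·∫cos(2x)² dx = 25·π/2 = 25*π/2;  (1)²·∫sin(4x)² dx = 1·π/2 = π/2.
  u² cross terms: 2·(-5)·(1)·∫cos(2x)·sin(4x) dx = -10·(0) = 0.
  So ∫_0^π u² dx = 25*π/2 + π/2 + 0 = 13*π.
  (u')² squared terms: (4)²·∫cos(4x)² dx = 16·π/2 = 8*π;  (10)²·∫sin(2x)² dx = 100·π/2 = 50*π.
  (u')² cross terms: 2·(4)·(10)·∫cos(4x)·sin(2x) dx = 80·(0) = 0.
  So ∫_0^π (u')² dx = 8*π + 50*π + 0 = 58*π.
||u||_{H^1}^2 = (13*π) + (58*π) = 71*π.


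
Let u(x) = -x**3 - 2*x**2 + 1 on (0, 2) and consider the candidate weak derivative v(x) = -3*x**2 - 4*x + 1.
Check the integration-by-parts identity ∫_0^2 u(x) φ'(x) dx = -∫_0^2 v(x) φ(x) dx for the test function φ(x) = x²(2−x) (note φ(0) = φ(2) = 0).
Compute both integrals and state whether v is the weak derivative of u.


LHS = 64/5, RHS = 172/15. No, v is not the weak derivative of u.

u(x) = -x**3 - 2*x**2 + 1, classical derivative u'(x) = -3*x**2 - 4*x.
φ(x) = x²(2−x), so φ'(x) = x*(4 - 3*x).
Note φ(0) = φ(2) = 0, so the boundary term u·φ vanishes.
LHS = ∫_0^2 u(x) φ'(x) dx = ∫_0^2 (3*x^5 + 2*x^4 - 8*x^3 - 3*x^2 + 4*x) dx. Term by term:
  ∫_0^2 3*x^5 dx = 32;  ∫_0^2 2*x^4 dx = 64/5;  ∫_0^2 -8*x^3 dx = -32;
  ∫_0^2 -3*x^2 dx = -8;  ∫_0^2 4*x dx = 8.
Sum: 32 + 64/5 − 32 − 8 + 8 = 64/5.
So LHS = 64/5.
∫_0^2 v(x) φ(x) dx = ∫_0^2 (3*x^5 - 2*x^4 - 9*x^3 + 2*x^2) dx. Term by term:
  ∫_0^2 3*x^5 dx = 32;  ∫_0^2 -2*x^4 dx = -64/5;  ∫_0^2 -9*x^3 dx = -36;
  ∫_0^2 2*x^2 dx = 16/3.
Sum: 32 − 64/5 − 36 + 16/3 = -172/15.
So RHS = -∫_0^2 v(x) φ(x) dx = 172/15.
LHS − RHS = 4/3 ≠ 0, so the identity fails.
(For a valid weak derivative the identity must hold for EVERY test function, in particular this one. The failure shows v is NOT the weak derivative of u.)
Correct weak derivative would be u'(x) = -3*x**2 - 4*x.


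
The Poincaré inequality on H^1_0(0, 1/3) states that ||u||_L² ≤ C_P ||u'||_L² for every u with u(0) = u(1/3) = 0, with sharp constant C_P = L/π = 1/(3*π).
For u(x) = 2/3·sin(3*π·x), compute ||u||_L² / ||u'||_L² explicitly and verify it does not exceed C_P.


||u||_L² / ||u'||_L² = 1/(3*π) = C_P.

u(x) = 2/3·sin(3*π·x), so u'(x) = 2*π*cos(3*π*x).
Writing u(x) = A·sin(kπx/L) with A = 2/3 and k = 1, use ∫_0^L sin²(kπx/L) dx = L/2 and ∫_0^L cos²(kπx/L) dx = L/2.
u² = 4/9·sin²(3*π·x) and (u')² = 4*π^2·cos²(3*π·x), and each of sin², cos² integrates to L/2 = 1/6 over (0, 1/3).
∫_0^1/3 u² dx = 2/27, so ||u||_L² = sqrt(6)/9.
∫_0^1/3 (u')² dx = 2*π^2/3, so ||u'||_L² = sqrt(6)*π/3.
Ratio ||u||_L² / ||u'||_L² = 1/(3*π).
Sharp Poincaré constant on H^1_0(0, 1/3) is C_P = L/π = 1/(3*π), achieved by sin(3*π·x).
This is the k = 1 eigenfunction (up to amplitude), so the ratio equals the sharp Poincaré constant exactly.


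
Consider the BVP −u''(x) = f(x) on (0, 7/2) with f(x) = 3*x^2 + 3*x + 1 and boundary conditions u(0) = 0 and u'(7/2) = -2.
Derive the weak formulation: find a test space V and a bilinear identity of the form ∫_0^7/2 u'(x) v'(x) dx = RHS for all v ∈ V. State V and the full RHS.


V = {v ∈ H^1(0, 7/2) : v(0) = 0} (test functions vanish at x = 0 where u is specified); weak form: ∫_0^7/2 u'v' dx = ∫_0^7/2 (3*x^2 + 3*x + 1) v dx − 2·v(7/2) for all v ∈ V.

Multiply both sides by a test function v and integrate from 0 to 7/2:
  ∫_0^7/2 −u''(x) v(x) dx = ∫_0^7/2 f(x) v(x) dx.
Integrate the LHS by parts once:
  ∫_0^7/2 −u'' v dx = −[u'(x) v(x)]_0^7/2 + ∫_0^7/2 u'(x) v'(x) dx.
Thus ∫_0^7/2 u'(x) v'(x) dx = ∫_0^7/2 f(x) v(x) dx + [u'(x) v(x)]_0^7/2.
Choose V so that boundary terms are either known or forced to vanish.
Mixed BC: u(0) = 0 (Dirichlet) and u'(7/2) = -2 (Neumann). Define V = {v ∈ H^1(0, 7/2) : v(0) = 0}. Then [u' v]_0^7/2 = u'(7/2)·v(7/2) − u'(0)·0 = − 2·v(7/2).
Weak formulation: find u (satisfying any essential BC) such that ∫_0^7/2 u'(x) v'(x) dx = ∫_0^7/2 f v dx − 2·v(7/2) for all v ∈ V (Dirichlet at 0 absorbed into V; Neumann datum at x = 7/2 contributes the boundary term).
Substituting f(x) = 3*x^2 + 3*x + 1, the right-hand side is ∫_0^7/2 (3*x^2 + 3*x + 1) v dx − 2·v(7/2).


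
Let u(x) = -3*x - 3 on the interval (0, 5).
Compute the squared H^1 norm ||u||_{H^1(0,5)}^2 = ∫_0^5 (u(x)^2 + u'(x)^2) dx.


||u||_{H^1}^2 = 690

The H^1 norm (squared) on an interval (0, L) is
  ||u||_{H^1}^2 = ∫_0^L u(x)^2 dx + ∫_0^L u'(x)^2 dx.
Compute u'(x) = -3.
Then u(x)^2 = 9*x**2 + 18*x + 9 and u'(x)^2 = 9.
Integrate each monomial from 0 to 5 using ∫_0^5 c·x^n dx = c·5^(n+1)/(n+1):
  ∫_0^5 u(x)^2 dx = ∫_0^5 (9*x^2 + 18*x + 9) dx. Term by term:
    ∫_0^5 9*x^2 dx = 375;  ∫_0^5 18*x dx = 225;  ∫_0^5 9 dx = 45.
  Sum: 375 + 225 + 45 = 645.
  ∫_0^5 u'(x)^2 dx = ∫_0^5 (9) dx. Term by term:
    ∫_0^5 9 dx = 45.
Adding: ||u||_{H^1}^2 = 645 + 45 = 690.


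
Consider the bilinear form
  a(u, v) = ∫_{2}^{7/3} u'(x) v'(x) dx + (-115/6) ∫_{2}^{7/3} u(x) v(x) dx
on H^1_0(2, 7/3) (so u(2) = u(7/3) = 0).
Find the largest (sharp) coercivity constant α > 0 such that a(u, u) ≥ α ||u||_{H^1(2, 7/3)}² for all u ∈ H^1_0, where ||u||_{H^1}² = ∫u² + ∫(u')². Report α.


α = (-115 + 54*π^2)/(6*(1 + 9*π^2))

Coercivity of a(·,·) on H^1_0(2, 7/3) means a(u, u) ≥ α ||u||_{H^1}² for every u ∈ H^1_0.
The interval has length L = 1/3, and Poincaré/coercivity depend only on L. Here a(u, u) = ∫(u')² + (-115/6)·∫u².
Here c = -115/6 < 0 with |c| < (π/L)² = 9*π^2, so coercivity still holds. The condition a(u,u) ≥ α||u||_{H^1}² reads (1−α)∫(u')² ≥ (α−c)∫u². Any admissible α is ≤ 1 (rapidly oscillating u have ∫u²/∫(u')² → 0), and α = 1 would force 0 ≥ (1−c)∫u², impossible since c < 1; so 1−α > 0. By the sharp Poincaré inequality on H^1_0 of an interval of length L, ∫(u')² ≥ (π/L)²∫u² with equality for the first sine mode sin(π(x−x₀)/L) (x₀ the left endpoint), so the inequality holds for all u iff (1−α)(π/L)² ≥ α − c, i.e. α ≤ ((π/L)² + c)/((π/L)² + 1) = (1 + c(L/π)²)/(1 + (L/π)²). (Direct route, valid since c ≤ 0: Poincaré gives c∫u² ≥ c(L/π)²∫(u')², so a(u,u) ≥ (1 + c(L/π)²)∫(u')², while ||u||_{H^1}² ≤ (1 + (L/π)²)∫(u')²; dividing yields the same α.) With (π/L)² = 9*π^2 and c = -115/6, the largest admissible constant is α = ((π/L)² + c)/((π/L)² + 1).
Simplifying, α = (-115 + 54*π^2)/(6*(1 + 9*π^2)).


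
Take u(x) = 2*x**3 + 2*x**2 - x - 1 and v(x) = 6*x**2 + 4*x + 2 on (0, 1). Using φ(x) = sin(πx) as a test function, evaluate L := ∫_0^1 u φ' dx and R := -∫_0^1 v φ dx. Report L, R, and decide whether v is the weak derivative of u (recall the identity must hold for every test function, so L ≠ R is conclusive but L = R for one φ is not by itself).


LHS = -8/π + 24/π^3, RHS = -14/π + 24/π^3. No, v is not the weak derivative of u.

u(x) = 2*x**3 + 2*x**2 - x - 1, classical derivative u'(x) = 6*x**2 + 4*x - 1.
φ(x) = sin(πx), so φ'(x) = π*cos(π*x).
Note φ(0) = φ(1) = 0, so the boundary term u·φ vanishes.
LHS = ∫_0^1 u(x) φ'(x) dx = ∫_0^1 (2*π*x^3*cos(π*x) + 2*π*x^2*cos(π*x) - π*x*cos(π*x) - π*cos(π*x)) dx. Term by term:
  ∫_0^1 -π*cos(π*x) dx = 0;  ∫_0^1 -π*x*cos(π*x) dx = 2/π;  ∫_0^1 2*π*x^2*cos(π*x) dx = -4/π;
  ∫_0^1 2*π*x^3*cos(π*x) dx = -6/π + 24/π^3.
Sum: 0 + 2/π − 4/π + -6/π + 24/π^3 = -8/π + 24/π^3.
So LHS = -8/π + 24/π^3.
∫_0^1 v(x) φ(x) dx = ∫_0^1 (6*x^2*sin(π*x) + 4*x*sin(π*x) + 2*sin(π*x)) dx. Term by term:
  ∫_0^1 2*sin(π*x) dx = 4/π;  ∫_0^1 4*x*sin(π*x) dx = 4/π;  ∫_0^1 6*x^2*sin(π*x) dx = -24/π^3 + 6/π.
Sum: 4/π + 4/π + -24/π^3 + 6/π = -24/π^3 + 14/π.
So RHS = -∫_0^1 v(x) φ(x) dx = -14/π + 24/π^3.
LHS − RHS = 6/π ≠ 0, so the identity fails.
(For a valid weak derivative the identity must hold for EVERY test function, in particular this one. The failure shows v is NOT the weak derivative of u.)
Correct weak derivative would be u'(x) = 6*x**2 + 4*x - 1.


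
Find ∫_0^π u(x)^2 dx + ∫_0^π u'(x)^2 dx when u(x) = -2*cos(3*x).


||u||_{H^1(0,π)}^2 = 20*π

u'(x) = 6*sin(3*x).
Expand u² and (u')² and integrate term by term on (0, π), using: for integers n ≥ 1, ∫_0^π sin²(nx) dx = ∫_0^π cos²(nx) dx = π/2; for n ≠ n', ∫_0^π sin(nx)sin(n'x) dx = ∫_0^π cos(nx)cos(n'x) dx = 0; and by product-to-sum, ∫_0^π sin(nx)cos(n'x) dx = ½∫_0^π [sin((n+n')x) + sin((n−n')x)] dx, which is 0 when n+n' is even and 2n/(n²−n'²) when n+n' is odd (it need not vanish on (0, π)).
  u² squared terms: (-2)²·∫cos(3x)² dx = 4·π/2 = 2*π.
  So ∫_0^π u² dx = 2*π.
  (u')² squared terms: (6)²·∫sin(3x)² dx = 36·π/2 = 18*π.
  So ∫_0^π (u')² dx = 18*π.
||u||_{H^1}^2 = (2*π) + (18*π) = 20*π.


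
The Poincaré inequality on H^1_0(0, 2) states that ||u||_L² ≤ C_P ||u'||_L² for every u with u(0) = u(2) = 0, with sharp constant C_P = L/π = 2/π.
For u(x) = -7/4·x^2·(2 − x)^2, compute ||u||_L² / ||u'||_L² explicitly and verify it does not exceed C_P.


||u||_L² / ||u'||_L² = sqrt(3)/3 < C_P = 2/π.

u(x) = -7/4·x^2·(2 − x)^2, so u'(x) = 7*x*(-x^2 + 3*x - 2).
u(x) = -7/4·x^2·(2 − x)^2 vanishes at x = 0 and x = 2, so u ∈ H^1_0(0, 2). Differentiate via the product rule and integrate the resulting polynomials term by term.
  ∫_0^2 u² dx = ∫_0^2 (49*x^8/16 - 49*x^7/2 + 147*x^6/2 - 98*x^5 + 49*x^4) dx. Term by term:
    ∫_0^2 49*x^8/16 dx = 1568/9;  ∫_0^2 -49*x^7/2 dx = -784;  ∫_0^2 147*x^6/2 dx = 1344;
    ∫_0^2 -98*x^5 dx = -3136/3;  ∫_0^2 49*x^4 dx = 1568/5.
  Sum: 1568/9 − 784 + 1344 − 3136/3 + 1568/5 = 112/45.
  ∫_0^2 (u')² dx = ∫_0^2 (49*x^6 - 294*x^5 + 637*x^4 - 588*x^3 + 196*x^2) dx. Term by term:
    ∫_0^2 49*x^6 dx = 896;  ∫_0^2 -294*x^5 dx = -3136;  ∫_0^2 637*x^4 dx = 20384/5;
    ∫_0^2 -588*x^3 dx = -2352;  ∫_0^2 196*x^2 dx = 1568/3.
  Sum: 896 − 3136 + 20384/5 − 2352 + 1568/3 = 112/15.
∫_0^2 u² dx = 112/45, so ||u||_L² = 4*sqrt(35)/15.
∫_0^2 (u')² dx = 112/15, so ||u'||_L² = 4*sqrt(105)/15.
Ratio ||u||_L² / ||u'||_L² = sqrt(3)/3.
Sharp Poincaré constant on H^1_0(0, 2) is C_P = L/π = 2/π, achieved by sin(π/2·x).
A polynomial bump cannot attain the sharp Poincaré constant (only the first sine eigenfunction does), so the ratio is strictly less than C_P, consistent with ||u||_L² ≤ C_P ||u'||_L².


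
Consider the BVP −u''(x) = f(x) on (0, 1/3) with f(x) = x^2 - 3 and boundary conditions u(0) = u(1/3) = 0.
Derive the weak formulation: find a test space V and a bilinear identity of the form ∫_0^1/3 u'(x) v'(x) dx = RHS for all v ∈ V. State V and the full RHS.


V = H^1_0(0, 1/3) (so v(0) = v(1/3) = 0); weak form: ∫_0^1/3 u'v' dx = ∫_0^1/3 (x^2 - 3) v dx for all v ∈ V.

Multiply both sides by a test function v and integrate from 0 to 1/3:
  ∫_0^1/3 −u''(x) v(x) dx = ∫_0^1/3 f(x) v(x) dx.
Integrate the LHS by parts once:
  ∫_0^1/3 −u'' v dx = −[u'(x) v(x)]_0^1/3 + ∫_0^1/3 u'(x) v'(x) dx.
Thus ∫_0^1/3 u'(x) v'(x) dx = ∫_0^1/3 f(x) v(x) dx + [u'(x) v(x)]_0^1/3.
Choose V so that boundary terms are either known or forced to vanish.
u is Dirichlet: u(0) = u(1/3) = 0. Let V = H^1_0(0, 1/3); then v(0) = v(1/3) = 0, and [u' v]_0^1/3 = 0.
Weak formulation: find u (satisfying any essential BC) such that ∫_0^1/3 u'(x) v'(x) dx = ∫_0^1/3 f v dx for all v ∈ V.
Substituting f(x) = x^2 - 3, the right-hand side is ∫_0^1/3 (x^2 - 3) v dx.


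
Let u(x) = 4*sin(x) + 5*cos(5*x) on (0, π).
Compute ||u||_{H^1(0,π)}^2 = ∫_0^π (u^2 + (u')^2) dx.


||u||_{H^1(0,π)}^2 = 341*π

u'(x) = -25*sin(5*x) + 4*cos(x).
Expand u² and (u')² and integrate term by term on (0, π), using: for integers n ≥ 1, ∫_0^π sin²(nx) dx = ∫_0^π cos²(nx) dx = π/2; for n ≠ n', ∫_0^π sin(nx)sin(n'x) dx = ∫_0^π cos(nx)cos(n'x) dx = 0; and by product-to-sum, ∫_0^π sin(nx)cos(n'x) dx = ½∫_0^π [sin((n+n')x) + sin((n−n')x)] dx, which is 0 when n+n' is even and 2n/(n²−n'²) when n+n' is odd (it need not vanish on (0, π)).
  u² squared terms: (4)²·∫sin(x)² dx = 16·π/2 = 8*π;  (5)²·∫cos(5x)² dx = 25·π/2 = 25*π/2.
  u² cross terms: 2·(4)·(5)·∫sin(x)·cos(5x) dx = 40·(0) = 0.
  So ∫_0^π u² dx = 8*π + 25*π/2 + 0 = 41*π/2.
  (u')² squared terms: (-25)²·∫sin(5x)² dx = 625·π/2 = 625*π/2;  (4)²·∫cos(x)² dx = 16·π/2 = 8*π.
  (u')² cross terms: 2·(-25)·(4)·∫sin(5x)·cos(x) dx = -200·(0) = 0.
  So ∫_0^π (u')² dx = 625*π/2 + 8*π + 0 = 641*π/2.
||u||_{H^1}^2 = (41*π/2) + (641*π/2) = 341*π.


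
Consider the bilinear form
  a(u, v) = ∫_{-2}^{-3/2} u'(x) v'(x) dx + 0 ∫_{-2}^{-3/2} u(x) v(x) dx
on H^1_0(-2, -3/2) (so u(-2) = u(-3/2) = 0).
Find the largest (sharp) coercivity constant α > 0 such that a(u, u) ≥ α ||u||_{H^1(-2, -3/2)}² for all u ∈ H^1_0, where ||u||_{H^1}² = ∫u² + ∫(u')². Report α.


α = 4*π^2/(1 + 4*π^2)

Coercivity of a(·,·) on H^1_0(-2, -3/2) means a(u, u) ≥ α ||u||_{H^1}² for every u ∈ H^1_0.
The interval has length L = 1/2, and Poincaré/coercivity depend only on L. Here a(u, u) = ∫(u')² + (0)·∫u².
Here c = 0, so a(u,u) = ∫(u')² alone. The condition a(u,u) ≥ α||u||_{H^1}² reads (1−α)∫(u')² ≥ (α−c)∫u². Any admissible α is ≤ 1 (rapidly oscillating u have ∫u²/∫(u')² → 0), and α = 1 would force 0 ≥ (1−c)∫u², impossible since c < 1; so 1−α > 0. By the sharp Poincaré inequality on H^1_0 of an interval of length L, ∫(u')² ≥ (π/L)²∫u² with equality for the first sine mode sin(π(x−x₀)/L) (x₀ the left endpoint), so the inequality holds for all u iff (1−α)(π/L)² ≥ α − c, i.e. α ≤ ((π/L)² + c)/((π/L)² + 1) = (1 + c(L/π)²)/(1 + (L/π)²). (Direct route, valid since c ≤ 0: Poincaré gives c∫u² ≥ c(L/π)²∫(u')², so a(u,u) ≥ (1 + c(L/π)²)∫(u')², while ||u||_{H^1}² ≤ (1 + (L/π)²)∫(u')²; dividing yields the same α.) With (π/L)² = 4*π^2 and c = 0, the largest admissible constant is α = ((π/L)² + c)/((π/L)² + 1).
Simplifying, α = 4*π^2/(1 + 4*π^2).


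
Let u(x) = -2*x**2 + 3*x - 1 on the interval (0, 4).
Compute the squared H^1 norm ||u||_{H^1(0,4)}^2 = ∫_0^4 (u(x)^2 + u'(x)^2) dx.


||u||_{H^1}^2 = 7048/15

The H^1 norm (squared) on an interval (0, L) is
  ||u||_{H^1}^2 = ∫_0^L u(x)^2 dx + ∫_0^L u'(x)^2 dx.
Compute u'(x) = 3 - 4*x.
Then u(x)^2 = 4*x**4 - 12*x**3 + 13*x**2 - 6*x + 1 and u'(x)^2 = 16*x**2 - 24*x + 9.
Integrate each monomial from 0 to 4 using ∫_0^4 c·x^n dx = c·4^(n+1)/(n+1):
  ∫_0^4 u(x)^2 dx = ∫_0^4 (4*x^4 - 12*x^3 + 13*x^2 - 6*x + 1) dx. Term by term:
    ∫_0^4 4*x^4 dx = 4096/5;  ∫_0^4 -12*x^3 dx = -768;  ∫_0^4 13*x^2 dx = 832/3;
    ∫_0^4 -6*x dx = -48;  ∫_0^4 1 dx = 4.
  Sum: 4096/5 − 768 + 832/3 − 48 + 4 = 4268/15.
  ∫_0^4 u'(x)^2 dx = ∫_0^4 (16*x^2 - 24*x + 9) dx. Term by term:
    ∫_0^4 16*x^2 dx = 1024/3;  ∫_0^4 -24*x dx = -192;  ∫_0^4 9 dx = 36.
  Sum: 1024/3 − 192 + 36 = 556/3.
Adding: ||u||_{H^1}^2 = 4268/15 + 556/3 = 7048/15.


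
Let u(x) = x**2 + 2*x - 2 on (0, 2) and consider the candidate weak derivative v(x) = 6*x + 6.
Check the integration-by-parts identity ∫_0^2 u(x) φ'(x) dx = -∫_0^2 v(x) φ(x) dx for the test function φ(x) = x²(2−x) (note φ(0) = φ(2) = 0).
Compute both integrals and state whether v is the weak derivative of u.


LHS = -88/15, RHS = -88/5. No, v is not the weak derivative of u.

u(x) = x**2 + 2*x - 2, classical derivative u'(x) = 2*x + 2.
φ(x) = x²(2−x), so φ'(x) = x*(4 - 3*x).
Note φ(0) = φ(2) = 0, so the boundary term u·φ vanishes.
LHS = ∫_0^2 u(x) φ'(x) dx = ∫_0^2 (-3*x^4 - 2*x^3 + 14*x^2 - 8*x) dx. Term by term:
  ∫_0^2 -3*x^4 dx = -96/5;  ∫_0^2 -2*x^3 dx = -8;  ∫_0^2 14*x^2 dx = 112/3;
  ∫_0^2 -8*x dx = -16.
Sum: -96/5 − 8 + 112/3 − 16 = -88/15.
So LHS = -88/15.
∫_0^2 v(x) φ(x) dx = ∫_0^2 (-6*x^4 + 6*x^3 + 12*x^2) dx. Term by term:
  ∫_0^2 -6*x^4 dx = -192/5;  ∫_0^2 6*x^3 dx = 24;  ∫_0^2 12*x^2 dx = 32.
Sum: -192/5 + 24 + 32 = 88/5.
So RHS = -∫_0^2 v(x) φ(x) dx = -88/5.
LHS − RHS = 176/15 ≠ 0, so the identity fails.
(For a valid weak derivative the identity must hold for EVERY test function, in particular this one. The failure shows v is NOT the weak derivative of u.)
Correct weak derivative would be u'(x) = 2*x + 2.


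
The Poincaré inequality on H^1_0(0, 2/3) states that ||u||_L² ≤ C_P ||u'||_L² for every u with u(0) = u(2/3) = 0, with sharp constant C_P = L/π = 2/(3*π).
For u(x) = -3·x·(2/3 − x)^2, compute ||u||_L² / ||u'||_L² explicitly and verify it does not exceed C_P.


||u||_L² / ||u'||_L² = sqrt(14)/21 < C_P = 2/(3*π).

u(x) = -3·x·(2/3 − x)^2, so u'(x) = (2 - 9*x)*(x - 2/3).
u(x) = -3·x·(2/3 − x)^2 vanishes at x = 0 and x = 2/3, so u ∈ H^1_0(0, 2/3). Differentiate via the product rule and integrate the resulting polynomials term by term.
  ∫_0^2/3 u² dx = ∫_0^2/3 (9*x^6 - 24*x^5 + 24*x^4 - 32*x^3/3 + 16*x^2/9) dx. Term by term:
    ∫_0^2/3 9*x^6 dx = 128/1701;  ∫_0^2/3 -24*x^5 dx = -256/729;  ∫_0^2/3 24*x^4 dx = 256/405;
    ∫_0^2/3 -32*x^3/3 dx = -128/243;  ∫_0^2/3 16*x^2/9 dx = 128/729.
  Sum: 128/1701 − 256/729 + 256/405 − 128/243 + 128/729 = 128/25515.
  ∫_0^2/3 (u')² dx = ∫_0^2/3 (81*x^4 - 144*x^3 + 88*x^2 - 64*x/3 + 16/9) dx. Term by term:
    ∫_0^2/3 81*x^4 dx = 32/15;  ∫_0^2/3 -144*x^3 dx = -64/9;  ∫_0^2/3 88*x^2 dx = 704/81;
    ∫_0^2/3 -64*x/3 dx = -128/27;  ∫_0^2/3 16/9 dx = 32/27.
  Sum: 32/15 − 64/9 + 704/81 − 128/27 + 32/27 = 64/405.
∫_0^2/3 u² dx = 128/25515, so ||u||_L² = 8*sqrt(70)/945.
∫_0^2/3 (u')² dx = 64/405, so ||u'||_L² = 8*sqrt(5)/45.
Ratio ||u||_L² / ||u'||_L² = sqrt(14)/21.
Sharp Poincaré constant on H^1_0(0, 2/3) is C_P = L/π = 2/(3*π), achieved by sin(3*π/2·x).
A polynomial bump cannot attain the sharp Poincaré constant (only the first sine eigenfunction does), so the ratio is strictly less than C_P, consistent with ||u||_L² ≤ C_P ||u'||_L².


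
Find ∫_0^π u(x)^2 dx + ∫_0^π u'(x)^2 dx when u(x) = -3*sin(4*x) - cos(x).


||u||_{H^1(0,π)}^2 = 32/5 + 155*π/2

u'(x) = sin(x) - 12*cos(4*x).
Expand u² and (u')² and integrate term by term on (0, π), using: for integers n ≥ 1, ∫_0^π sin²(nx) dx = ∫_0^π cos²(nx) dx = π/2; for n ≠ n', ∫_0^π sin(nx)sin(n'x) dx = ∫_0^π cos(nx)cos(n'x) dx = 0; and by product-to-sum, ∫_0^π sin(nx)cos(n'x) dx = ½∫_0^π [sin((n+n')x) + sin((n−n')x)] dx, which is 0 when n+n' is even and 2n/(n²−n'²) when n+n' is odd (it need not vanish on (0, π)).
  u² squared terms: (-1)²·∫cos(x)² dx = 1·π/2 = π/2;  (-3)²·∫sin(4x)² dx = 9·π/2 = 9*π/2.
  u² cross terms: 2·(-1)·(-3)·∫cos(x)·sin(4x) dx = 6·(8/15) = 16/5.
  So ∫_0^π u² dx = π/2 + 9*π/2 + 16/5 = 16/5 + 5*π.
  (u')² squared terms: (-12)²·∫cos(4x)² dx = 144·π/2 = 72*π;  (1)²·∫sin(x)² dx = 1·π/2 = π/2.
  (u')² cross terms: 2·(-12)·(1)·∫cos(4x)·sin(x) dx = -24·(-2/15) = 16/5.
  So ∫_0^π (u')² dx = 72*π + π/2 + 16/5 = 16/5 + 145*π/2.
||u||_{H^1}^2 = (16/5 + 5*π) + (16/5 + 145*π/2) = 32/5 + 155*π/2.


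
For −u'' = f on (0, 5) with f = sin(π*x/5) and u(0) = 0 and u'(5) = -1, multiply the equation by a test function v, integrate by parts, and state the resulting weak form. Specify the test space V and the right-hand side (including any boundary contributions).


V = {v ∈ H^1(0, 5) : v(0) = 0} (test functions vanish at x = 0 where u is specified); weak form: ∫_0^5 u'v' dx = ∫_0^5 (sin(π*x/5)) v dx − v(5) for all v ∈ V.

Multiply both sides by a test function v and integrate from 0 to 5:
  ∫_0^5 −u''(x) v(x) dx = ∫_0^5 f(x) v(x) dx.
Integrate the LHS by parts once:
  ∫_0^5 −u'' v dx = −[u'(x) v(x)]_0^5 + ∫_0^5 u'(x) v'(x) dx.
Thus ∫_0^5 u'(x) v'(x) dx = ∫_0^5 f(x) v(x) dx + [u'(x) v(x)]_0^5.
Choose V so that boundary terms are either known or forced to vanish.
Mixed BC: u(0) = 0 (Dirichlet) and u'(5) = -1 (Neumann). Define V = {v ∈ H^1(0, 5) : v(0) = 0}. Then [u' v]_0^5 = u'(5)·v(5) − u'(0)·0 = − v(5).
Weak formulation: find u (satisfying any essential BC) such that ∫_0^5 u'(x) v'(x) dx = ∫_0^5 f v dx − v(5) for all v ∈ V (Dirichlet at 0 absorbed into V; Neumann datum at x = 5 contributes the boundary term).
Substituting f(x) = sin(π*x/5), the right-hand side is ∫_0^5 (sin(π*x/5)) v dx − v(5).


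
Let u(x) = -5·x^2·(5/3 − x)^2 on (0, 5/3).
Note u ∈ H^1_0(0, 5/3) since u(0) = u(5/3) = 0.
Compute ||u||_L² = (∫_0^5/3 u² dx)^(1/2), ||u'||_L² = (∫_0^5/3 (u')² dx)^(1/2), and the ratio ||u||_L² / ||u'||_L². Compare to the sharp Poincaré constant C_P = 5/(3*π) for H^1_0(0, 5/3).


||u||_L² / ||u'||_L² = 5*sqrt(3)/18 < C_P = 5/(3*π).

u(x) = -5·x^2·(5/3 − x)^2, so u'(x) = 10*x*(-18*x^2 + 45*x - 25)/9.
u(x) = -5·x^2·(5/3 − x)^2 vanishes at x = 0 and x = 5/3, so u ∈ H^1_0(0, 5/3). Differentiate via the product rule and integrate the resulting polynomials term by term.
  ∫_0^5/3 u² dx = ∫_0^5/3 (25*x^8 - 500*x^7/3 + 1250*x^6/3 - 12500*x^5/27 + 15625*x^4/81) dx. Term by term:
    ∫_0^5/3 25*x^8 dx = 48828125/177147;  ∫_0^5/3 -500*x^7/3 dx = -48828125/39366;  ∫_0^5/3 1250*x^6/3 dx = 97656250/45927;
    ∫_0^5/3 -12500*x^5/27 dx = -97656250/59049;  ∫_0^5/3 15625*x^4/81 dx = 9765625/19683.
  Sum: 48828125/177147 − 48828125/39366 + 97656250/45927 − 97656250/59049 + 9765625/19683 = 9765625/2480058.
  ∫_0^5/3 (u')² dx = ∫_0^5/3 (400*x^6 - 2000*x^5 + 32500*x^4/9 - 25000*x^3/9 + 62500*x^2/81) dx. Term by term:
    ∫_0^5/3 400*x^6 dx = 31250000/15309;  ∫_0^5/3 -2000*x^5 dx = -15625000/2187;  ∫_0^5/3 32500*x^4/9 dx = 20312500/2187;
    ∫_0^5/3 -25000*x^3/9 dx = -3906250/729;  ∫_0^5/3 62500*x^2/81 dx = 7812500/6561.
  Sum: 31250000/15309 − 15625000/2187 + 20312500/2187 − 3906250/729 + 7812500/6561 = 781250/45927.
∫_0^5/3 u² dx = 9765625/2480058, so ||u||_L² = 3125*sqrt(42)/10206.
∫_0^5/3 (u')² dx = 781250/45927, so ||u'||_L² = 625*sqrt(14)/567.
Ratio ||u||_L² / ||u'||_L² = 5*sqrt(3)/18.
Sharp Poincaré constant on H^1_0(0, 5/3) is C_P = L/π = 5/(3*π), achieved by sin(3*π/5·x).
A polynomial bump cannot attain the sharp Poincaré constant (only the first sine eigenfunction does), so the ratio is strictly less than C_P, consistent with ||u||_L² ≤ C_P ||u'||_L².


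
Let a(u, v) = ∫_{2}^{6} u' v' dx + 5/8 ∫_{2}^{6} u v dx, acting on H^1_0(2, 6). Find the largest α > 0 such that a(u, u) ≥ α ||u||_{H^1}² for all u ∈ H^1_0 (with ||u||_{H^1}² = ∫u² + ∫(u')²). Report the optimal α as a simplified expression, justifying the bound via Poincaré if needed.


α = (π^2 + 10)/(π^2 + 16)

Coercivity of a(·,·) on H^1_0(2, 6) means a(u, u) ≥ α ||u||_{H^1}² for every u ∈ H^1_0.
The interval has length L = 4, and Poincaré/coercivity depend only on L. Here a(u, u) = ∫(u')² + (5/8)·∫u².
Here 0 < c = 5/8 < 1. The condition a(u,u) ≥ α||u||_{H^1}² reads (1−α)∫(u')² ≥ (α−c)∫u². Any admissible α is ≤ 1 (rapidly oscillating u have ∫u²/∫(u')² → 0), and α = 1 would force 0 ≥ (1−c)∫u², impossible since c < 1; so 1−α > 0. By the sharp Poincaré inequality on H^1_0 of an interval of length L, ∫(u')² ≥ (π/L)²∫u² with equality for the first sine mode sin(π(x−x₀)/L) (x₀ the left endpoint), so the inequality holds for all u iff (1−α)(π/L)² ≥ α − c, i.e. α ≤ ((π/L)² + c)/((π/L)² + 1) = (1 + c(L/π)²)/(1 + (L/π)²). With (π/L)² = π^2/16 and c = 5/8, the largest admissible constant is α = ((π/L)² + c)/((π/L)² + 1).
Simplifying, α = (π^2 + 10)/(π^2 + 16).


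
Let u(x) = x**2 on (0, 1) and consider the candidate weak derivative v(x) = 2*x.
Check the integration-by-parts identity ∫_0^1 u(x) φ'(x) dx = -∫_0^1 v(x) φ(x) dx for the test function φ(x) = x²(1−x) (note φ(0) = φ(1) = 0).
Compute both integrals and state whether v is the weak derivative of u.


LHS = -1/10, RHS = -1/10. Yes, v = u' weakly.

u(x) = x**2, classical derivative u'(x) = 2*x.
φ(x) = x²(1−x), so φ'(x) = x*(2 - 3*x).
Note φ(0) = φ(1) = 0, so the boundary term u·φ vanishes.
LHS = ∫_0^1 u(x) φ'(x) dx = ∫_0^1 (-3*x^4 + 2*x^3) dx. Term by term:
  ∫_0^1 -3*x^4 dx = -3/5;  ∫_0^1 2*x^3 dx = 1/2.
Sum: -3/5 + 1/2 = -1/10.
So LHS = -1/10.
∫_0^1 v(x) φ(x) dx = ∫_0^1 (-2*x^4 + 2*x^3) dx. Term by term:
  ∫_0^1 -2*x^4 dx = -2/5;  ∫_0^1 2*x^3 dx = 1/2.
Sum: -2/5 + 1/2 = 1/10.
So RHS = -∫_0^1 v(x) φ(x) dx = -1/10.
LHS = RHS, so the identity holds for this test φ.
Moreover u is smooth here and v(x) = u'(x) = 2*x pointwise, so the identity holds for every test function. Hence v is the weak derivative of u.
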